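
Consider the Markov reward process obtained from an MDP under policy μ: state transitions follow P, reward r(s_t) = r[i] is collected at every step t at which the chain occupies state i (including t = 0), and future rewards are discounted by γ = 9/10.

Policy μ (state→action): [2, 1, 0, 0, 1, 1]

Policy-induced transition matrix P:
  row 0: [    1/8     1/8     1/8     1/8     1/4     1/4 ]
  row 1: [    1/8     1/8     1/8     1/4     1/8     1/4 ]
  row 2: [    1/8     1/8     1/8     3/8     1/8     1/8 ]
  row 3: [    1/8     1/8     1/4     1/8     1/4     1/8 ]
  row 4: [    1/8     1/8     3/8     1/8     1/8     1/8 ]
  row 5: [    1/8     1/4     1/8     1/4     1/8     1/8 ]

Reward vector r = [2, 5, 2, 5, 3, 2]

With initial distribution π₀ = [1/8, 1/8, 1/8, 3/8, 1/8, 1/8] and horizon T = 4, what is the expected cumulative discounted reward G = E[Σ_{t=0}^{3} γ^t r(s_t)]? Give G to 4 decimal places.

G = 11.4606

t=0: π = [0.1250, 0.1250, 0.1250, 0.3750, 0.1250, 0.1250], E[r] = 3.6250, γ^t·E[r] = 3.625000, running G = 3.625000
t=1: π = [0.1250, 0.1406, 0.2031, 0.1875, 0.1875, 0.1563], E[r] = 3.1719, γ^t·E[r] = 2.854688, running G = 6.479688
t=2: π = [0.1250, 0.1445, 0.1953, 0.2129, 0.1641, 0.1582], E[r] = 3.2363, γ^t·E[r] = 2.621426, running G = 9.101113
t=3: π = [0.1250, 0.1448, 0.1926, 0.2117, 0.1672, 0.1587], E[r] = 3.2366, γ^t·E[r] = 2.359461, running G = 11.460574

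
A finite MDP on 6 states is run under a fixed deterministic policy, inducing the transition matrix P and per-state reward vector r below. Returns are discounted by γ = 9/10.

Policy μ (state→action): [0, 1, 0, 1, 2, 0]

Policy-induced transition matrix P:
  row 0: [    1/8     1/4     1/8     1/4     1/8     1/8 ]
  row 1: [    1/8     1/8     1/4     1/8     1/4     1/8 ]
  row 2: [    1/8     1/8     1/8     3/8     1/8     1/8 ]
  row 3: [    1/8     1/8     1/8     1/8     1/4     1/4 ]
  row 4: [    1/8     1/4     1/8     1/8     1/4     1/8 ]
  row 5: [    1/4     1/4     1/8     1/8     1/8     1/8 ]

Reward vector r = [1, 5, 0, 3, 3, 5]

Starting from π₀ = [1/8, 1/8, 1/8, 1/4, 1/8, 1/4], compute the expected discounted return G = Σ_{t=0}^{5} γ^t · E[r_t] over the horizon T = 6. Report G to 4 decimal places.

G = 13.9567

t=0: π = [0.1250, 0.1250, 0.1250, 0.2500, 0.1250, 0.2500], E[r] = 3.1250, γ^t·E[r] = 3.125000, running G = 3.125000
t=1: π = [0.1563, 0.1875, 0.1406, 0.1719, 0.1875, 0.1563], E[r] = 2.9531, γ^t·E[r] = 2.657813, running G = 5.782813
t=2: π = [0.1445, 0.1875, 0.1484, 0.1797, 0.1934, 0.1465], E[r] = 2.9336, γ^t·E[r] = 2.376211, running G = 8.159023
t=3: π = [0.1433, 0.1855, 0.1484, 0.1802, 0.1951, 0.1475], E[r] = 2.9341, γ^t·E[r] = 2.138946, running G = 10.297969
t=4: π = [0.1434, 0.1857, 0.1482, 0.1800, 0.1951, 0.1475], E[r] = 2.9351, γ^t·E[r] = 1.925692, running G = 12.223661
t=5: π = [0.1434, 0.1858, 0.1482, 0.1800, 0.1951, 0.1475], E[r] = 2.9350, γ^t·E[r] = 1.733082, running G = 13.956743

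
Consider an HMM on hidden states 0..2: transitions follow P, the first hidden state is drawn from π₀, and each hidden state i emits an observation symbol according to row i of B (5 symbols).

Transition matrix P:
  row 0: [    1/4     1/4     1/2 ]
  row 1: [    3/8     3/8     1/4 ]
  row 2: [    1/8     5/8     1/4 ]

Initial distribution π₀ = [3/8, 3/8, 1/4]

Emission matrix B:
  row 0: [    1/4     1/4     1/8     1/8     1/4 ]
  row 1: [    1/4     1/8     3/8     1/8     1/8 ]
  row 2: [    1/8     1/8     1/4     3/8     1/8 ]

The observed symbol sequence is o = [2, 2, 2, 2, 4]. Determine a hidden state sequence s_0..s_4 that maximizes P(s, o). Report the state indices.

path = [1, 1, 1, 1, 0]

t=0: δ = [4.688e-02, 1.406e-01, 6.250e-02]  (obs o_0=2)
t=1: δ = [6.592e-03, 1.978e-02, 8.789e-03]  ψ = [1, 1, 1]  (obs o_1=2)
t=2: δ = [9.270e-04, 2.781e-03, 1.236e-03]  ψ = [1, 1, 1]  (obs o_2=2)
t=3: δ = [1.304e-04, 3.911e-04, 1.738e-04]  ψ = [1, 1, 1]  (obs o_3=2)
t=4: δ = [3.666e-05, 1.833e-05, 1.222e-05]  ψ = [1, 1, 1]  (obs o_4=4)
backtrack: best end state = 0; path = [1, 1, 1, 1, 0]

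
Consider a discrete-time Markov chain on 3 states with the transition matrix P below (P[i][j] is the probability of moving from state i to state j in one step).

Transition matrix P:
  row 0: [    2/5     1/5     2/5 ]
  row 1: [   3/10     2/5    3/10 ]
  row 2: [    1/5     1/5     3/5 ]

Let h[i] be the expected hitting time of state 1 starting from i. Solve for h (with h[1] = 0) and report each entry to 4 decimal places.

First-step conditioning: h[1] = 0; for i ≠ 1, h[i] = 1 + Σ_k P[i][k]·h[k].
  h[0] = 1 + 2/5·h[0] + 2/5·h[2]
  h[2] = 1 + 1/5·h[0] + 3/5·h[2]
Solving the 2×2 linear system over states ≠ 1 gives exactly h = [5, 0, 5] (h[1] = 0 is the target).

h = [5.0000, 0.0000, 5.0000]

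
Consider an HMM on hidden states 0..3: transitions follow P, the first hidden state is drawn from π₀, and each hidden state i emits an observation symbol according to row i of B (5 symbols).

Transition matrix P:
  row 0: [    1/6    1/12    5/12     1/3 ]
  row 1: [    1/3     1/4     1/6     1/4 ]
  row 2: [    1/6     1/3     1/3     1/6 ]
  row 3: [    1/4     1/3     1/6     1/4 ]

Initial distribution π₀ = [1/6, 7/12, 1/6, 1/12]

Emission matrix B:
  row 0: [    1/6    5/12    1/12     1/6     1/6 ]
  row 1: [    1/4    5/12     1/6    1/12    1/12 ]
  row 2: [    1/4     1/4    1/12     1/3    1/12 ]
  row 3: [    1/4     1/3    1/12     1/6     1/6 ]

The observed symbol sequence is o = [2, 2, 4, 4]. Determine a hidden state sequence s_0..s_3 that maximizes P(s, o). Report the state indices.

t=0: δ = [1.389e-02, 9.722e-02, 1.389e-02, 6.944e-03]  (obs o_0=2)
t=1: δ = [2.701e-03, 4.051e-03, 1.350e-03, 2.025e-03]  ψ = [1, 1, 1, 1]  (obs o_1=2)
t=2: δ = [2.251e-04, 8.439e-05, 9.377e-05, 1.688e-04]  ψ = [1, 1, 0, 1]  (obs o_2=4)
t=3: δ = [7.033e-06, 4.689e-06, 7.814e-06, 1.250e-05]  ψ = [3, 3, 0, 0]  (obs o_3=4)
backtrack: best end state = 3; path = [1, 1, 0, 3]

path = [1, 1, 0, 3]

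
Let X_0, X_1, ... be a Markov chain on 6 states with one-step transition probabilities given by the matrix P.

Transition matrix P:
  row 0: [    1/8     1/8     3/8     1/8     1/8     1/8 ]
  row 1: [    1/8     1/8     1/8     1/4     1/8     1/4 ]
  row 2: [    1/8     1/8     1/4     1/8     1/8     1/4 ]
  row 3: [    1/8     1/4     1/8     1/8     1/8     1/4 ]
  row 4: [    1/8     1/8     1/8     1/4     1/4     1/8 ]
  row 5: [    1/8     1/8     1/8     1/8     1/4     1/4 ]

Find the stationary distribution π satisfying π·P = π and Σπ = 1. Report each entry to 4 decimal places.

π = [0.1250, 0.1456, 0.1786, 0.1649, 0.1732, 0.2127]

Balance equations π_j = Σ_i π_i·P[i][j]:
  π_0 = 1/8·π_0 + 1/8·π_1 + 1/8·π_2 + 1/8·π_3 + 1/8·π_4 + 1/8·π_5
  π_1 = 1/8·π_0 + 1/8·π_1 + 1/8·π_2 + 1/4·π_3 + 1/8·π_4 + 1/8·π_5
  π_2 = 3/8·π_0 + 1/8·π_1 + 1/4·π_2 + 1/8·π_3 + 1/8·π_4 + 1/8·π_5
  π_3 = 1/8·π_0 + 1/4·π_1 + 1/8·π_2 + 1/8·π_3 + 1/4·π_4 + 1/8·π_5
  π_4 = 1/8·π_0 + 1/8·π_1 + 1/8·π_2 + 1/8·π_3 + 1/4·π_4 + 1/4·π_5
  normalize: π_0 + π_1 + π_2 + π_3 + π_4 + π_5 = 1
Solving the linear system gives exactly π = [1/8, 4183/28728, 5/28, 592/3591, 79/456, 97/456].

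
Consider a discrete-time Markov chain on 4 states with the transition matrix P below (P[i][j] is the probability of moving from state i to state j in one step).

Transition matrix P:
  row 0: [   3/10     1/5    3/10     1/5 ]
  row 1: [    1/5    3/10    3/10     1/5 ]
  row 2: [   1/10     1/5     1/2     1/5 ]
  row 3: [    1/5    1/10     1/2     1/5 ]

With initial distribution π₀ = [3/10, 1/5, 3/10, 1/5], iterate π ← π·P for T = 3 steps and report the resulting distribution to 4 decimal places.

π = [0.1760, 0.2000, 0.4240, 0.2000]

t=0: π = [0.3000, 0.2000, 0.3000, 0.2000]
t=1: π = [0.2000, 0.2000, 0.4000, 0.2000]
t=2: π = [0.1800, 0.2000, 0.4200, 0.2000]
t=3: π = [0.1760, 0.2000, 0.4240, 0.2000]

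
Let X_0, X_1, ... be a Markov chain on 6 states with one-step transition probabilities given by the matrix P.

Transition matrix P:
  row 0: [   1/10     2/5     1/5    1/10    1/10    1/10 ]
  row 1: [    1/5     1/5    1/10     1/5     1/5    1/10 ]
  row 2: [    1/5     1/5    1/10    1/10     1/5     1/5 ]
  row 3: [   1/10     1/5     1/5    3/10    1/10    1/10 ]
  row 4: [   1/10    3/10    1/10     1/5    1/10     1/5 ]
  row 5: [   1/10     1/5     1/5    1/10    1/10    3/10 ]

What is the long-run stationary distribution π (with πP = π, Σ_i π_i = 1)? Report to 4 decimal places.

π = [0.1389, 0.2417, 0.1472, 0.1726, 0.1389, 0.1608]

Balance equations π_j = Σ_i π_i·P[i][j]:
  π_0 = 1/10·π_0 + 1/5·π_1 + 1/5·π_2 + 1/10·π_3 + 1/10·π_4 + 1/10·π_5
  π_1 = 2/5·π_0 + 1/5·π_1 + 1/5·π_2 + 1/5·π_3 + 3/10·π_4 + 1/5·π_5
  π_2 = 1/5·π_0 + 1/10·π_1 + 1/10·π_2 + 1/5·π_3 + 1/10·π_4 + 1/5·π_5
  π_3 = 1/10·π_0 + 1/5·π_1 + 1/10·π_2 + 3/10·π_3 + 1/5·π_4 + 1/10·π_5
  π_4 = 1/10·π_0 + 1/5·π_1 + 1/5·π_2 + 1/10·π_3 + 1/10·π_4 + 1/10·π_5
  normalize: π_0 + π_1 + π_2 + π_3 + π_4 + π_5 = 1
Solving the linear system gives exactly π = [5/36, 29/120, 53/360, 497/2880, 5/36, 463/2880].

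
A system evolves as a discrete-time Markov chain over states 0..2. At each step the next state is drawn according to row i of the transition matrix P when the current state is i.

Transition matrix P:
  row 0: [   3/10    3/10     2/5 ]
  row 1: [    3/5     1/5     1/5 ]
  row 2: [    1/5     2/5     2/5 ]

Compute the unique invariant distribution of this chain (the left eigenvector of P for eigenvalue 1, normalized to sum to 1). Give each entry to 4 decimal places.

π = [0.3571, 0.3036, 0.3393]

Balance equations π_j = Σ_i π_i·P[i][j]:
  π_0 = 3/10·π_0 + 3/5·π_1 + 1/5·π_2
  π_1 = 3/10·π_0 + 1/5·π_1 + 2/5·π_2
  normalize: π_0 + π_1 + π_2 = 1
Solving the linear system gives exactly π = [5/14, 17/56, 19/56].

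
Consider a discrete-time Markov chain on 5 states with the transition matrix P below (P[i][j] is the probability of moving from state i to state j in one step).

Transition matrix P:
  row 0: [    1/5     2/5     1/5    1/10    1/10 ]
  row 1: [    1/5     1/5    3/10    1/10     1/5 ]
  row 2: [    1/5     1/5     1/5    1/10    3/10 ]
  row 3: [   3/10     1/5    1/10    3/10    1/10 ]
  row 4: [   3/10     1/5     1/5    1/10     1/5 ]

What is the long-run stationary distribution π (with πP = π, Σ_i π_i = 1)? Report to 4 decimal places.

π = [0.2311, 0.2462, 0.2121, 0.1250, 0.1856]

Balance equations π_j = Σ_i π_i·P[i][j]:
  π_0 = 1/5·π_0 + 1/5·π_1 + 1/5·π_2 + 3/10·π_3 + 3/10·π_4
  π_1 = 2/5·π_0 + 1/5·π_1 + 1/5·π_2 + 1/5·π_3 + 1/5·π_4
  π_2 = 1/5·π_0 + 3/10·π_1 + 1/5·π_2 + 1/10·π_3 + 1/5·π_4
  π_3 = 1/10·π_0 + 1/10·π_1 + 1/10·π_2 + 3/10·π_3 + 1/10·π_4
  normalize: π_0 + π_1 + π_2 + π_3 + π_4 = 1
Solving the linear system gives exactly π = [61/264, 65/264, 7/33, 1/8, 49/264].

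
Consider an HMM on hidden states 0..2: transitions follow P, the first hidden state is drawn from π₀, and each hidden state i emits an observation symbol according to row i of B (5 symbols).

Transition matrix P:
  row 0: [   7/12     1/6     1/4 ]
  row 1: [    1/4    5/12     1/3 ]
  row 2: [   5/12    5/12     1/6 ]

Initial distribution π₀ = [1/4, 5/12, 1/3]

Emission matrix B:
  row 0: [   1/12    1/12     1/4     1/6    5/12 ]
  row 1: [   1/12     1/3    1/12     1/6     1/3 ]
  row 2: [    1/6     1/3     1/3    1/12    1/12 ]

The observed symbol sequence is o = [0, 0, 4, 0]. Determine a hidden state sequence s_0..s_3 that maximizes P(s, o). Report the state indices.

path = [2, 0, 0, 0]

t=0: δ = [2.083e-02, 3.472e-02, 5.556e-02]  (obs o_0=0)
t=1: δ = [1.929e-03, 1.929e-03, 1.929e-03]  ψ = [2, 2, 1]  (obs o_1=0)
t=2: δ = [4.689e-04, 2.679e-04, 5.358e-05]  ψ = [0, 1, 1]  (obs o_2=4)
t=3: δ = [2.279e-05, 9.303e-06, 1.954e-05]  ψ = [0, 1, 0]  (obs o_3=0)
backtrack: best end state = 0; path = [2, 0, 0, 0]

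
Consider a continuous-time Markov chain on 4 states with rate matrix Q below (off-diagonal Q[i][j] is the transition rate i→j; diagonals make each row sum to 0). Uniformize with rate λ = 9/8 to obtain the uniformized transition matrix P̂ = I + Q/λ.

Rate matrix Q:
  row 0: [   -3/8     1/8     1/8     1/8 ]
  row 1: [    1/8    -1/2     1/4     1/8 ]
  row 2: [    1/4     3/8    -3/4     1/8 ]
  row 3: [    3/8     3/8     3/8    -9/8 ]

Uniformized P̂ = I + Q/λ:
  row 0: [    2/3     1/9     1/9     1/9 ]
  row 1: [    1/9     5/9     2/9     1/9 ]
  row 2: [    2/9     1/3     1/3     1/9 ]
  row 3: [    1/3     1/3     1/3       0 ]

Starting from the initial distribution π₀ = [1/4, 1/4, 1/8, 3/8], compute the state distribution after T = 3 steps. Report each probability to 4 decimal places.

π = [0.3513, 0.3296, 0.2195, 0.0996]

t=0: π = [0.2500, 0.2500, 0.1250, 0.3750]
t=1: π = [0.3472, 0.3333, 0.2500, 0.0694]
t=2: π = [0.3472, 0.3302, 0.2191, 0.1034]
t=3: π = [0.3513, 0.3296, 0.2195, 0.0996]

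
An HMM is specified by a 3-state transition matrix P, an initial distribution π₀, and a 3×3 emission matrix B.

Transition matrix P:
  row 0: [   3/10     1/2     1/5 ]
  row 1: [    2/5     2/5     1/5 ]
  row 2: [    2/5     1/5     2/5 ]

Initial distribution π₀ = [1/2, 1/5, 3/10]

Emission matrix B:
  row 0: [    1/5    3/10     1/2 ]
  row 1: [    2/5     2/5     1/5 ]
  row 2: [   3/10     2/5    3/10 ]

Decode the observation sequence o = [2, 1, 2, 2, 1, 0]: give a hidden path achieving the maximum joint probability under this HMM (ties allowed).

path = [0, 1, 0, 0, 1, 1]

t=0: δ = [2.500e-01, 4.000e-02, 9.000e-02]  (obs o_0=2)
t=1: δ = [2.250e-02, 5.000e-02, 2.000e-02]  ψ = [0, 0, 0]  (obs o_1=1)
t=2: δ = [1.000e-02, 4.000e-03, 3.000e-03]  ψ = [1, 1, 1]  (obs o_2=2)
t=3: δ = [1.500e-03, 1.000e-03, 6.000e-04]  ψ = [0, 0, 0]  (obs o_3=2)
t=4: δ = [1.350e-04, 3.000e-04, 1.200e-04]  ψ = [0, 0, 0]  (obs o_4=1)
t=5: δ = [2.400e-05, 4.800e-05, 1.800e-05]  ψ = [1, 1, 1]  (obs o_5=0)
backtrack: best end state = 1; path = [0, 1, 0, 0, 1, 1]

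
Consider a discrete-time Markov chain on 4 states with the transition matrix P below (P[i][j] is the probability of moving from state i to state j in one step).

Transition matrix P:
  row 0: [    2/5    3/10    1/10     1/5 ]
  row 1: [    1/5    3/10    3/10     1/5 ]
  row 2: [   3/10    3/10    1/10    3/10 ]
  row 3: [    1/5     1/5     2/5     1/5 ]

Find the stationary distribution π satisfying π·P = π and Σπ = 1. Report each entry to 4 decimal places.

Balance equations π_j = Σ_i π_i·P[i][j]:
  π_0 = 2/5·π_0 + 1/5·π_1 + 3/10·π_2 + 1/5·π_3
  π_1 = 3/10·π_0 + 3/10·π_1 + 3/10·π_2 + 1/5·π_3
  π_2 = 1/10·π_0 + 3/10·π_1 + 1/10·π_2 + 2/5·π_3
  normalize: π_0 + π_1 + π_2 + π_3 = 1
Solving the linear system gives exactly π = [5/18, 5/18, 2/9, 2/9].

π = [0.2778, 0.2778, 0.2222, 0.2222]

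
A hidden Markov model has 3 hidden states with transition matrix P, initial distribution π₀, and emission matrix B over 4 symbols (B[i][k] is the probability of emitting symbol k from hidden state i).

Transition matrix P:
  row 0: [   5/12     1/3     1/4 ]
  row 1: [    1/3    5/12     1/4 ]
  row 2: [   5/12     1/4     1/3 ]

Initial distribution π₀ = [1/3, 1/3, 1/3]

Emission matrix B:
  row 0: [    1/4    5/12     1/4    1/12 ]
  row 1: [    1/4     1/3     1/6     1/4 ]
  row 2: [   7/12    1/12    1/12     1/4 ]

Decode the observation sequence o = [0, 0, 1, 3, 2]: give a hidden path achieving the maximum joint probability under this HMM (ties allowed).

path = [2, 2, 0, 1, 0]

t=0: δ = [8.333e-02, 8.333e-02, 1.944e-01]  (obs o_0=0)
t=1: δ = [2.025e-02, 1.215e-02, 3.781e-02]  ψ = [2, 2, 2]  (obs o_1=0)
t=2: δ = [6.564e-03, 3.151e-03, 1.050e-03]  ψ = [2, 2, 2]  (obs o_2=1)
t=3: δ = [2.279e-04, 5.470e-04, 4.103e-04]  ψ = [0, 0, 0]  (obs o_3=3)
t=4: δ = [4.558e-05, 3.799e-05, 1.140e-05]  ψ = [1, 1, 1]  (obs o_4=2)
backtrack: best end state = 0; path = [2, 2, 0, 1, 0]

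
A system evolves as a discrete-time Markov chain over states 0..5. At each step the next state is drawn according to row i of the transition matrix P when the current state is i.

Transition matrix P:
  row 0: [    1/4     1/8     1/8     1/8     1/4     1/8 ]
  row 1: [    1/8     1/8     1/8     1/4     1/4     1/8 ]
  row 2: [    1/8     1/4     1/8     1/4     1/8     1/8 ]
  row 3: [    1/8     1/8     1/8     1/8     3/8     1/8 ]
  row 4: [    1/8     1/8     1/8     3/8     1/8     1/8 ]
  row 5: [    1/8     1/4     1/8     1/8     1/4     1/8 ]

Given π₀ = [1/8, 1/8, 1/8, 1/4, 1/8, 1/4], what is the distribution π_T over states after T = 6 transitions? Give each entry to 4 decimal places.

t=0: π = [0.1250, 0.1250, 0.1250, 0.2500, 0.1250, 0.2500]
t=1: π = [0.1406, 0.1719, 0.1250, 0.1875, 0.2500, 0.1250]
t=2: π = [0.1426, 0.1563, 0.1250, 0.2246, 0.2266, 0.1250]
t=3: π = [0.1428, 0.1563, 0.1250, 0.2168, 0.2341, 0.1250]
t=4: π = [0.1429, 0.1563, 0.1250, 0.2187, 0.2322, 0.1250]
t=5: π = [0.1429, 0.1563, 0.1250, 0.2182, 0.2327, 0.1250]
t=6: π = [0.1429, 0.1563, 0.1250, 0.2183, 0.2326, 0.1250]

π = [0.1429, 0.1563, 0.1250, 0.2183, 0.2326, 0.1250]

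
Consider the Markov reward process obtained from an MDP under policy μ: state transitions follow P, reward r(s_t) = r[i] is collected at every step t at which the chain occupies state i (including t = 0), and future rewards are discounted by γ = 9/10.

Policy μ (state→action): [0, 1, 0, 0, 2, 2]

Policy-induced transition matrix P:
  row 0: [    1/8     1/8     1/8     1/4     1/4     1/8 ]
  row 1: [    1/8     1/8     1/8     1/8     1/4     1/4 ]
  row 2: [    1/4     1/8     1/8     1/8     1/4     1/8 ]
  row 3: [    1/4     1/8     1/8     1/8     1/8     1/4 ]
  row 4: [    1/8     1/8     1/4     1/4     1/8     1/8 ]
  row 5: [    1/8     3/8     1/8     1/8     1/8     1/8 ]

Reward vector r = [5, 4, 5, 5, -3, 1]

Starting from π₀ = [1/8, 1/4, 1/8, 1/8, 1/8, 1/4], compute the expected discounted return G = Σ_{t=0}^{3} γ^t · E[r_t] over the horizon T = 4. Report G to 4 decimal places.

G = 9.2384

t=0: π = [0.1250, 0.2500, 0.1250, 0.1250, 0.1250, 0.2500], E[r] = 2.7500, γ^t·E[r] = 2.750000, running G = 2.750000
t=1: π = [0.1563, 0.1875, 0.1406, 0.1563, 0.1875, 0.1719], E[r] = 2.6250, γ^t·E[r] = 2.362500, running G = 5.112500
t=2: π = [0.1621, 0.1680, 0.1484, 0.1680, 0.1855, 0.1680], E[r] = 2.6758, γ^t·E[r] = 2.167383, running G = 7.279883
t=3: π = [0.1646, 0.1670, 0.1482, 0.1685, 0.1848, 0.1670], E[r] = 2.6865, γ^t·E[r] = 1.958476, running G = 9.238358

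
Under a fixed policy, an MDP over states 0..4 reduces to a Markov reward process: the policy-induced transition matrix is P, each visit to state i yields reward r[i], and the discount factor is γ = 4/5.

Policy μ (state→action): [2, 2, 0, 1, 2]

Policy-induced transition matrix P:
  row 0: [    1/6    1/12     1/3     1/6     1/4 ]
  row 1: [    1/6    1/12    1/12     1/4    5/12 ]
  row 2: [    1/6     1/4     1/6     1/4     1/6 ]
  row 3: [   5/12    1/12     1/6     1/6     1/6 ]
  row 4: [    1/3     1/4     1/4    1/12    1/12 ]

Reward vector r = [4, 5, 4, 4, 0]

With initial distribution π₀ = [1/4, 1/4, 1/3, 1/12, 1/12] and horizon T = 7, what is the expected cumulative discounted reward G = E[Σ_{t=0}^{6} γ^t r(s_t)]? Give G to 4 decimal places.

G = 13.6200

t=0: π = [0.2500, 0.2500, 0.3333, 0.0833, 0.0833], E[r] = 3.9167, γ^t·E[r] = 3.916667, running G = 3.916667
t=1: π = [0.2014, 0.1528, 0.1944, 0.2083, 0.2431], E[r] = 3.1806, γ^t·E[r] = 2.544444, running G = 6.461111
t=2: π = [0.2593, 0.1563, 0.2078, 0.1753, 0.2014], E[r] = 3.3507, γ^t·E[r] = 2.144444, running G = 8.605556
t=3: π = [0.2441, 0.1515, 0.2136, 0.1802, 0.2106], E[r] = 3.3093, γ^t·E[r] = 1.694370, running G = 10.299926
t=4: π = [0.2468, 0.1540, 0.2123, 0.1796, 0.2073], E[r] = 3.3247, γ^t·E[r] = 1.361784, running G = 11.661710
t=5: π = [0.2461, 0.1533, 0.2122, 0.1799, 0.2085], E[r] = 3.3194, γ^t·E[r] = 1.087705, running G = 12.749415
t=6: π = [0.2464, 0.1535, 0.2123, 0.1798, 0.2081], E[r] = 3.3210, γ^t·E[r] = 0.870572, running G = 13.619987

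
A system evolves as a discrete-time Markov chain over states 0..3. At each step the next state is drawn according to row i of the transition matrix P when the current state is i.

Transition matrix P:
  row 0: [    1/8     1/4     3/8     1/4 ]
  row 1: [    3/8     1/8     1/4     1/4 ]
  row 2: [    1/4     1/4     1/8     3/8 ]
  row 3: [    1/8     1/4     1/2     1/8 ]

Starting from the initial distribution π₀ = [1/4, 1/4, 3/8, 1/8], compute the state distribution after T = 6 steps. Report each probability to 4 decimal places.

π = [0.2184, 0.2222, 0.3035, 0.2558]

t=0: π = [0.2500, 0.2500, 0.3750, 0.1250]
t=1: π = [0.2344, 0.2188, 0.2656, 0.2813]
t=2: π = [0.2129, 0.2227, 0.3164, 0.2480]
t=3: π = [0.2202, 0.2222, 0.2991, 0.2585]
t=4: π = [0.2179, 0.2222, 0.3048, 0.2551]
t=5: π = [0.2187, 0.2222, 0.3029, 0.2562]
t=6: π = [0.2184, 0.2222, 0.3035, 0.2558]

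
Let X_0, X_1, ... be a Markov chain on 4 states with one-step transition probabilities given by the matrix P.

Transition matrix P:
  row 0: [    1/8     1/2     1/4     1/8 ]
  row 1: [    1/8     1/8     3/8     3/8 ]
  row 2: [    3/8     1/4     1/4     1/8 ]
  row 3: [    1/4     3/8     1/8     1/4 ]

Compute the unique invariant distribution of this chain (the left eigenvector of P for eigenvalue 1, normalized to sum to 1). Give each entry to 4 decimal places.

π = [0.2181, 0.2960, 0.2586, 0.2274]

Balance equations π_j = Σ_i π_i·P[i][j]:
  π_0 = 1/8·π_0 + 1/8·π_1 + 3/8·π_2 + 1/4·π_3
  π_1 = 1/2·π_0 + 1/8·π_1 + 1/4·π_2 + 3/8·π_3
  π_2 = 1/4·π_0 + 3/8·π_1 + 1/4·π_2 + 1/8·π_3
  normalize: π_0 + π_1 + π_2 + π_3 = 1
Solving the linear system gives exactly π = [70/321, 95/321, 83/321, 73/321].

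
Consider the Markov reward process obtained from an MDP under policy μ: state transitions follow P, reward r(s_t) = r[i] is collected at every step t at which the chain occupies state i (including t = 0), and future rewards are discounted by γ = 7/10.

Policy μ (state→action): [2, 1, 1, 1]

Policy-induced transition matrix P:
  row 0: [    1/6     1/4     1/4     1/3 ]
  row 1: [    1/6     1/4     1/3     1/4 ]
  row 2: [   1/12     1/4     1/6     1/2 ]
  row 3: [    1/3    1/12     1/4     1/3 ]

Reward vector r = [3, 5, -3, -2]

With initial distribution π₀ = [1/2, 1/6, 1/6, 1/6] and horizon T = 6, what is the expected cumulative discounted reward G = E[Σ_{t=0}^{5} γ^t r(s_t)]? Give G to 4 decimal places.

t=0: π = [0.5000, 0.1667, 0.1667, 0.1667], E[r] = 1.5000, γ^t·E[r] = 1.500000, running G = 1.500000
t=1: π = [0.1806, 0.2222, 0.2500, 0.3472], E[r] = 0.2083, γ^t·E[r] = 0.145833, running G = 1.645833
t=2: π = [0.2037, 0.1921, 0.2477, 0.3565], E[r] = 0.1157, γ^t·E[r] = 0.056713, running G = 1.702546
t=3: π = [0.2054, 0.1906, 0.2454, 0.3586], E[r] = 0.1159, γ^t·E[r] = 0.039765, running G = 1.742312
t=4: π = [0.2060, 0.1902, 0.2454, 0.3583], E[r] = 0.1161, γ^t·E[r] = 0.027882, running G = 1.770194
t=5: π = [0.2059, 0.1903, 0.2454, 0.3584], E[r] = 0.1162, γ^t·E[r] = 0.019533, running G = 1.789727

G = 1.7897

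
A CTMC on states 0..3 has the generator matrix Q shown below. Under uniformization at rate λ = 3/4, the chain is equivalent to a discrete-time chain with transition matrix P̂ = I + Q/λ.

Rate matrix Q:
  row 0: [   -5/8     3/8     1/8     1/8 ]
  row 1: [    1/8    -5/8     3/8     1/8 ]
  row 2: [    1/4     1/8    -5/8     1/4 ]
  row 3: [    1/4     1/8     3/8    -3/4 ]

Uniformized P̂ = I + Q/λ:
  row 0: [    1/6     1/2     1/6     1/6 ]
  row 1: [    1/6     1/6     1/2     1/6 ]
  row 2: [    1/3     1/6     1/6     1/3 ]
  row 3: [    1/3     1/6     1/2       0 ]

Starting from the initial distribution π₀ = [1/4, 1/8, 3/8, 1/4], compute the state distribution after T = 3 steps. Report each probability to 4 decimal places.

t=0: π = [0.2500, 0.1250, 0.3750, 0.2500]
t=1: π = [0.2708, 0.2500, 0.2917, 0.1875]
t=2: π = [0.2465, 0.2569, 0.3125, 0.1840]
t=3: π = [0.2494, 0.2488, 0.3137, 0.1881]

π = [0.2494, 0.2488, 0.3137, 0.1881]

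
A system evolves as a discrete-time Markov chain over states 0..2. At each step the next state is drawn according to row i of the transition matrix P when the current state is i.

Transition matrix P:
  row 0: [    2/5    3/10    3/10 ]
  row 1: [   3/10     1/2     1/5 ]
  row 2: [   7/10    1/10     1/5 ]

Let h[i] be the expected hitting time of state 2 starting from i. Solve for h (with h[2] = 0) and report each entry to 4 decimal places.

h = [3.8095, 4.2857, 0.0000]

First-step conditioning: h[2] = 0; for i ≠ 2, h[i] = 1 + Σ_k P[i][k]·h[k].
  h[0] = 1 + 2/5·h[0] + 3/10·h[1]
  h[1] = 1 + 3/10·h[0] + 1/2·h[1]
Solving the 2×2 linear system over states ≠ 2 gives exactly h = [80/21, 30/7, 0] (h[2] = 0 is the target).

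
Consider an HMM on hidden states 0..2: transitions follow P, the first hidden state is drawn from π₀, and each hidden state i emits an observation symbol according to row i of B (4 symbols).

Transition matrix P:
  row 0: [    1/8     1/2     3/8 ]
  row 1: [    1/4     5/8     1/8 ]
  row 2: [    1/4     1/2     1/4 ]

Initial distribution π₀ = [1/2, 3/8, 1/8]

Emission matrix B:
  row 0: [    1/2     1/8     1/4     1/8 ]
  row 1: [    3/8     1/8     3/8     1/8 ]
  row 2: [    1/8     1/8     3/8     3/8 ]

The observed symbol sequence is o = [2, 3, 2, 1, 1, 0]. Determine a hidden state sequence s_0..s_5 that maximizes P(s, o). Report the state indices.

path = [0, 2, 1, 1, 1, 1]

t=0: δ = [1.250e-01, 1.406e-01, 4.688e-02]  (obs o_0=2)
t=1: δ = [4.395e-03, 1.099e-02, 1.758e-02]  ψ = [1, 1, 0]  (obs o_1=3)
t=2: δ = [1.099e-03, 3.296e-03, 1.648e-03]  ψ = [2, 2, 2]  (obs o_2=2)
t=3: δ = [1.030e-04, 2.575e-04, 5.150e-05]  ψ = [1, 1, 0]  (obs o_3=1)
t=4: δ = [8.047e-06, 2.012e-05, 4.828e-06]  ψ = [1, 1, 0]  (obs o_4=1)
t=5: δ = [2.515e-06, 4.715e-06, 3.772e-07]  ψ = [1, 1, 0]  (obs o_5=0)
backtrack: best end state = 1; path = [0, 2, 1, 1, 1, 1]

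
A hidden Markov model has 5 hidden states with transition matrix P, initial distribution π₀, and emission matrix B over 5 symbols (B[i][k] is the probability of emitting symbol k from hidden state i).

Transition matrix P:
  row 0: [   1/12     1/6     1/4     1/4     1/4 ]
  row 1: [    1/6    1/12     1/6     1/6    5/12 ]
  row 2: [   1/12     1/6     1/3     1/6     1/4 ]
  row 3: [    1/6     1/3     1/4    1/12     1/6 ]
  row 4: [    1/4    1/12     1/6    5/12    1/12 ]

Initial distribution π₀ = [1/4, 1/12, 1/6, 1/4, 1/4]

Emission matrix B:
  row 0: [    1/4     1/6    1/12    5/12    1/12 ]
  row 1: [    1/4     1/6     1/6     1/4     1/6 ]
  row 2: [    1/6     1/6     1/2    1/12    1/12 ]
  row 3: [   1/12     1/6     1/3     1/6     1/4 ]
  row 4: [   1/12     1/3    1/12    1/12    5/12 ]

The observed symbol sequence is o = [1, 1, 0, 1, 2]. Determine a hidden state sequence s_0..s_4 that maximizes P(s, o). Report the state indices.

t=0: δ = [4.167e-02, 1.389e-02, 2.778e-02, 4.167e-02, 8.333e-02]  (obs o_0=1)
t=1: δ = [3.472e-03, 2.315e-03, 2.315e-03, 5.787e-03, 3.472e-03]  ψ = [4, 3, 4, 4, 0]  (obs o_1=1)
t=2: δ = [2.411e-04, 4.823e-04, 2.411e-04, 1.206e-04, 8.038e-05]  ψ = [3, 3, 3, 4, 1]  (obs o_2=0)
t=3: δ = [1.340e-05, 6.698e-06, 1.340e-05, 1.340e-05, 6.698e-05]  ψ = [1, 0, 1, 1, 1]  (obs o_3=1)
t=4: δ = [1.395e-06, 9.303e-07, 5.582e-06, 9.303e-06, 4.651e-07]  ψ = [4, 4, 4, 4, 4]  (obs o_4=2)
backtrack: best end state = 3; path = [4, 3, 1, 4, 3]

path = [4, 3, 1, 4, 3]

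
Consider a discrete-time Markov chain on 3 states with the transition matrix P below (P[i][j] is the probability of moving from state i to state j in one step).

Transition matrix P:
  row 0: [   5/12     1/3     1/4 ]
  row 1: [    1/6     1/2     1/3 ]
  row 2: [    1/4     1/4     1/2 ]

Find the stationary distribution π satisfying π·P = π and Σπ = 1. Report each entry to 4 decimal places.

π = [0.2637, 0.3626, 0.3736]

Balance equations π_j = Σ_i π_i·P[i][j]:
  π_0 = 5/12·π_0 + 1/6·π_1 + 1/4·π_2
  π_1 = 1/3·π_0 + 1/2·π_1 + 1/4·π_2
  normalize: π_0 + π_1 + π_2 = 1
Solving the linear system gives exactly π = [24/91, 33/91, 34/91].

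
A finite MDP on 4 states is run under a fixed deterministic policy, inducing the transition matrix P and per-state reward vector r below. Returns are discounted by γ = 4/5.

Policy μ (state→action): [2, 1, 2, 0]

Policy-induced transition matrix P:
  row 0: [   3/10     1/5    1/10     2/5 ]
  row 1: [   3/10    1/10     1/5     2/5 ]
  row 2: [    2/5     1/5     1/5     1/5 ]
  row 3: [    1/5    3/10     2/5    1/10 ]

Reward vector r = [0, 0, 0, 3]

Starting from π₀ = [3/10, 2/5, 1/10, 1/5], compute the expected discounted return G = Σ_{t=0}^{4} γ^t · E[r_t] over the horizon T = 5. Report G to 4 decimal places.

t=0: π = [0.3000, 0.4000, 0.1000, 0.2000], E[r] = 0.6000, γ^t·E[r] = 0.600000, running G = 0.600000
t=1: π = [0.2900, 0.1800, 0.2100, 0.3200], E[r] = 0.9600, γ^t·E[r] = 0.768000, running G = 1.368000
t=2: π = [0.2890, 0.2140, 0.2350, 0.2620], E[r] = 0.7860, γ^t·E[r] = 0.503040, running G = 1.871040
t=3: π = [0.2973, 0.2048, 0.2235, 0.2744], E[r] = 0.8232, γ^t·E[r] = 0.421478, running G = 2.292518
t=4: π = [0.2949, 0.2070, 0.2252, 0.2730], E[r] = 0.8189, γ^t·E[r] = 0.335438, running G = 2.627956

G = 2.6280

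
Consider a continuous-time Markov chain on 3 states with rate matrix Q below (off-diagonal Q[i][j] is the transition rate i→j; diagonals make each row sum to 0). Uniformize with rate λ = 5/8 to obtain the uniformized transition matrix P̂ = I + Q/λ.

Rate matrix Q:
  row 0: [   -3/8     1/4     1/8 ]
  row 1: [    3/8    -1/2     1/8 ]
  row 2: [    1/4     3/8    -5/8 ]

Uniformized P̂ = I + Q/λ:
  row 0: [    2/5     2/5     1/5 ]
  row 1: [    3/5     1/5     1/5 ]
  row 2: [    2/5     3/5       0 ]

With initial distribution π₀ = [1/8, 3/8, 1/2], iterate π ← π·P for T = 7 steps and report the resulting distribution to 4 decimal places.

t=0: π = [0.1250, 0.3750, 0.5000]
t=1: π = [0.4750, 0.4250, 0.1000]
t=2: π = [0.4850, 0.3350, 0.1800]
t=3: π = [0.4670, 0.3690, 0.1640]
t=4: π = [0.4738, 0.3590, 0.1672]
t=5: π = [0.4718, 0.3616, 0.1666]
t=6: π = [0.4723, 0.3610, 0.1667]
t=7: π = [0.4722, 0.3611, 0.1667]

π = [0.4722, 0.3611, 0.1667]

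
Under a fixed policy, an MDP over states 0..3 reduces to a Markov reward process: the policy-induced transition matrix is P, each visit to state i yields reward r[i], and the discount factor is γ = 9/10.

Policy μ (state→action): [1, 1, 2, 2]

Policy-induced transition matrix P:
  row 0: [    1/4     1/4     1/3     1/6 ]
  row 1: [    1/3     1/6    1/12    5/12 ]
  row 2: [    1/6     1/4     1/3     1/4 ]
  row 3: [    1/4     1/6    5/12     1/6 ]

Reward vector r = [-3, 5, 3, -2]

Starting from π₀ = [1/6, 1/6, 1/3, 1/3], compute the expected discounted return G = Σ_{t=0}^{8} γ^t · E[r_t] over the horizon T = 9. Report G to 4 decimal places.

G = 4.5579

t=0: π = [0.1667, 0.1667, 0.3333, 0.3333], E[r] = 0.6667, γ^t·E[r] = 0.666667, running G = 0.666667
t=1: π = [0.2361, 0.2083, 0.3194, 0.2361], E[r] = 0.8194, γ^t·E[r] = 0.737500, running G = 1.404167
t=2: π = [0.2407, 0.2130, 0.3009, 0.2454], E[r] = 0.7546, γ^t·E[r] = 0.611250, running G = 2.015417
t=3: π = [0.2427, 0.2118, 0.3005, 0.2450], E[r] = 0.7427, γ^t·E[r] = 0.541406, running G = 2.556823
t=4: π = [0.2426, 0.2119, 0.3008, 0.2447], E[r] = 0.7449, γ^t·E[r] = 0.488742, running G = 3.045565
t=5: π = [0.2426, 0.2120, 0.3007, 0.2447], E[r] = 0.7447, γ^t·E[r] = 0.439767, running G = 3.485332
t=6: π = [0.2426, 0.2119, 0.3007, 0.2447], E[r] = 0.7447, γ^t·E[r] = 0.395766, running G = 3.881098
t=7: π = [0.2426, 0.2119, 0.3007, 0.2447], E[r] = 0.7447, γ^t·E[r] = 0.356195, running G = 4.237293
t=8: π = [0.2426, 0.2119, 0.3007, 0.2447], E[r] = 0.7447, γ^t·E[r] = 0.320575, running G = 4.557869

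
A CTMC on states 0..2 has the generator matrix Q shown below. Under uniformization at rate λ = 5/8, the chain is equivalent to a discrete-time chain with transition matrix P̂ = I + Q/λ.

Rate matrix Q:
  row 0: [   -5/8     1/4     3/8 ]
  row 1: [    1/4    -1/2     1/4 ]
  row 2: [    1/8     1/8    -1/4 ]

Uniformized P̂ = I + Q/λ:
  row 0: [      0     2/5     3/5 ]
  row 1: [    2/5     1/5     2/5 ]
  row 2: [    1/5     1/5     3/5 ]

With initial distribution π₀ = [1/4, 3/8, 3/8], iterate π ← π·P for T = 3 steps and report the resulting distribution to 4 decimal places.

t=0: π = [0.2500, 0.3750, 0.3750]
t=1: π = [0.2250, 0.2500, 0.5250]
t=2: π = [0.2050, 0.2450, 0.5500]
t=3: π = [0.2080, 0.2410, 0.5510]

π = [0.2080, 0.2410, 0.5510]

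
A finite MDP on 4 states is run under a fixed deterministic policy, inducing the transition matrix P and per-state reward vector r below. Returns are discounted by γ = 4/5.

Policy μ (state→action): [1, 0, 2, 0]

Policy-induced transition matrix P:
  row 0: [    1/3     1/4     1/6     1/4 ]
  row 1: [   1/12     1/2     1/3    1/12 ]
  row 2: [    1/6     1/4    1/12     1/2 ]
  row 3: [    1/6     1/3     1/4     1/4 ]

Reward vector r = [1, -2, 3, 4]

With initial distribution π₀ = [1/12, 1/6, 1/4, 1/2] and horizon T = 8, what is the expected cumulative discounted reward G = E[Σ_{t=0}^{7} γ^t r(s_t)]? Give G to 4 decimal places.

t=0: π = [0.0833, 0.1667, 0.2500, 0.5000], E[r] = 2.5000, γ^t·E[r] = 2.500000, running G = 2.500000
t=1: π = [0.1667, 0.3333, 0.2153, 0.2847], E[r] = 1.2847, γ^t·E[r] = 1.027778, running G = 3.527778
t=2: π = [0.1667, 0.3571, 0.2280, 0.2483], E[r] = 1.1296, γ^t·E[r] = 0.722963, running G = 4.250741
t=3: π = [0.1647, 0.3600, 0.2279, 0.2475], E[r] = 1.1183, γ^t·E[r] = 0.572593, running G = 4.823333
t=4: π = [0.1641, 0.3606, 0.2283, 0.2470], E[r] = 1.1157, γ^t·E[r] = 0.456979, running G = 5.280313
t=5: π = [0.1640, 0.3607, 0.2283, 0.2470], E[r] = 1.1154, γ^t·E[r] = 0.365482, running G = 5.645795
t=6: π = [0.1639, 0.3608, 0.2283, 0.2470], E[r] = 1.1153, γ^t·E[r] = 0.292361, running G = 5.938156
t=7: π = [0.1639, 0.3608, 0.2283, 0.2470], E[r] = 1.1153, γ^t·E[r] = 0.233885, running G = 6.172041

G = 6.1720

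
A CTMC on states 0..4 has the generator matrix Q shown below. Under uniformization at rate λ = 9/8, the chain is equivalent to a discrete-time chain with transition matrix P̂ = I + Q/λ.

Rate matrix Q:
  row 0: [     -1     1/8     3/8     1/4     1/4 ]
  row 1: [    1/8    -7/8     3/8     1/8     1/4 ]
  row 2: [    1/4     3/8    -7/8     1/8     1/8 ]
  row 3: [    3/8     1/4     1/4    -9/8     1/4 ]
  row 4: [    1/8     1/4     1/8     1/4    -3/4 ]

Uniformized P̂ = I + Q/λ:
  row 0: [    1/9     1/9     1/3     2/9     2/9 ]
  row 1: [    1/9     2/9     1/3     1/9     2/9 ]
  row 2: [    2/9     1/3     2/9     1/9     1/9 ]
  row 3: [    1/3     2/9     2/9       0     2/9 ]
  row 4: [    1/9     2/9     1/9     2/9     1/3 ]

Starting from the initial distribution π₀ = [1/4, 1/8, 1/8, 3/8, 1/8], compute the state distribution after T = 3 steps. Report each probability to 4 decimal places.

π = [0.1708, 0.2311, 0.2413, 0.1373, 0.2195]

t=0: π = [0.2500, 0.1250, 0.1250, 0.3750, 0.1250]
t=1: π = [0.2083, 0.2083, 0.2500, 0.1111, 0.2222]
t=2: π = [0.1636, 0.2269, 0.2438, 0.1466, 0.2191]
t=3: π = [0.1708, 0.2311, 0.2413, 0.1373, 0.2195]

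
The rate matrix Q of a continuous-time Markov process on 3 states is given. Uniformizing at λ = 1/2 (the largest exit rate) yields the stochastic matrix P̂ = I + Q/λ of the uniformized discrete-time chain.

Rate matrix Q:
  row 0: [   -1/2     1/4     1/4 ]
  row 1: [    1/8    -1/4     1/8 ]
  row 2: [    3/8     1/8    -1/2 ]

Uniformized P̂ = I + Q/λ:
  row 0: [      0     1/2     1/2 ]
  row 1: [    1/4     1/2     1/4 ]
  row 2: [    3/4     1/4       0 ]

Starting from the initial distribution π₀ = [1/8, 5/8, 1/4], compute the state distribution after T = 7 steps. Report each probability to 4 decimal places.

π = [0.3067, 0.4341, 0.2592]

t=0: π = [0.1250, 0.6250, 0.2500]
t=1: π = [0.3438, 0.4375, 0.2188]
t=2: π = [0.2734, 0.4453, 0.2813]
t=3: π = [0.3223, 0.4297, 0.2480]
t=4: π = [0.2935, 0.4380, 0.2686]
t=5: π = [0.3109, 0.4329, 0.2562]
t=6: π = [0.3004, 0.4359, 0.2637]
t=7: π = [0.3067, 0.4341, 0.2592]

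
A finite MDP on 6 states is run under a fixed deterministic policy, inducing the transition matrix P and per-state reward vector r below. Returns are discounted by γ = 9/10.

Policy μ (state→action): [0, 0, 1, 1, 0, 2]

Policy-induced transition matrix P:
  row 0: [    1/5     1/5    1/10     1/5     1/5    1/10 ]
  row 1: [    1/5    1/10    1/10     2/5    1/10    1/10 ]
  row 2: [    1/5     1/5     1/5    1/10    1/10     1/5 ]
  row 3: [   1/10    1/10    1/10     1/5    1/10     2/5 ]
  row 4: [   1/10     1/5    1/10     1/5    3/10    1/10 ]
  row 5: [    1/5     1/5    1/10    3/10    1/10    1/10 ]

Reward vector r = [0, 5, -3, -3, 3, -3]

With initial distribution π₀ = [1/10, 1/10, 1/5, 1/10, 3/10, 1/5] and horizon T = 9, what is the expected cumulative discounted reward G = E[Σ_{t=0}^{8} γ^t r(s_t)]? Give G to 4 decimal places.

t=0: π = [0.1000, 0.1000, 0.2000, 0.1000, 0.3000, 0.2000], E[r] = -0.1000, γ^t·E[r] = -0.100000, running G = -0.100000
t=1: π = [0.1600, 0.1800, 0.1200, 0.2200, 0.1700, 0.1500], E[r] = -0.0600, γ^t·E[r] = -0.054000, running G = -0.154000
t=2: π = [0.1610, 0.1600, 0.1120, 0.2390, 0.1500, 0.1780], E[r] = -0.3370, γ^t·E[r] = -0.272970, running G = -0.426970
t=3: π = [0.1611, 0.1601, 0.1112, 0.2386, 0.1461, 0.1829], E[r] = -0.3593, γ^t·E[r] = -0.261930, running G = -0.688900
t=4: π = [0.1615, 0.1601, 0.1111, 0.2392, 0.1453, 0.1827], E[r] = -0.3624, γ^t·E[r] = -0.237764, running G = -0.926664
t=5: π = [0.1615, 0.1601, 0.1111, 0.2392, 0.1452, 0.1829], E[r] = -0.3635, γ^t·E[r] = -0.214642, running G = -1.141306
t=6: π = [0.1616, 0.1601, 0.1111, 0.2392, 0.1452, 0.1829], E[r] = -0.3635, γ^t·E[r] = -0.193195, running G = -1.334501
t=7: π = [0.1616, 0.1601, 0.1111, 0.2392, 0.1452, 0.1829], E[r] = -0.3636, γ^t·E[r] = -0.173887, running G = -1.508387
t=8: π = [0.1616, 0.1601, 0.1111, 0.2392, 0.1452, 0.1829], E[r] = -0.3636, γ^t·E[r] = -0.156499, running G = -1.664886

G = -1.6649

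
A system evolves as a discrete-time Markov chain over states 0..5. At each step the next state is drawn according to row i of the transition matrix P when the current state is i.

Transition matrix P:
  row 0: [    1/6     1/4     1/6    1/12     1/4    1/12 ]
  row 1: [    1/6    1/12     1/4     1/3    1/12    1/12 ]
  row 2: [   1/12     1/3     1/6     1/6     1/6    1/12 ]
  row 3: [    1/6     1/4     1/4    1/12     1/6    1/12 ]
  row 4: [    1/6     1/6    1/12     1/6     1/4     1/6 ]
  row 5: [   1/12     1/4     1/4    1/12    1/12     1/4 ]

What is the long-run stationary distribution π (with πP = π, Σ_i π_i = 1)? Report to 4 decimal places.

π = [0.1407, 0.2165, 0.1947, 0.1674, 0.1644, 0.1164]

Balance equations π_j = Σ_i π_i·P[i][j]:
  π_0 = 1/6·π_0 + 1/6·π_1 + 1/12·π_2 + 1/6·π_3 + 1/6·π_4 + 1/12·π_5
  π_1 = 1/4·π_0 + 1/12·π_1 + 1/3·π_2 + 1/4·π_3 + 1/6·π_4 + 1/4·π_5
  π_2 = 1/6·π_0 + 1/4·π_1 + 1/6·π_2 + 1/4·π_3 + 1/12·π_4 + 1/4·π_5
  π_3 = 1/12·π_0 + 1/3·π_1 + 1/6·π_2 + 1/12·π_3 + 1/6·π_4 + 1/12·π_5
  π_4 = 1/4·π_0 + 1/12·π_1 + 1/6·π_2 + 1/6·π_3 + 1/4·π_4 + 1/12·π_5
  normalize: π_0 + π_1 + π_2 + π_3 + π_4 + π_5 = 1
Solving the linear system gives exactly π = [33635/238983, 51728/238983, 46520/238983, 1081/6459, 39277/238983, 27826/238983].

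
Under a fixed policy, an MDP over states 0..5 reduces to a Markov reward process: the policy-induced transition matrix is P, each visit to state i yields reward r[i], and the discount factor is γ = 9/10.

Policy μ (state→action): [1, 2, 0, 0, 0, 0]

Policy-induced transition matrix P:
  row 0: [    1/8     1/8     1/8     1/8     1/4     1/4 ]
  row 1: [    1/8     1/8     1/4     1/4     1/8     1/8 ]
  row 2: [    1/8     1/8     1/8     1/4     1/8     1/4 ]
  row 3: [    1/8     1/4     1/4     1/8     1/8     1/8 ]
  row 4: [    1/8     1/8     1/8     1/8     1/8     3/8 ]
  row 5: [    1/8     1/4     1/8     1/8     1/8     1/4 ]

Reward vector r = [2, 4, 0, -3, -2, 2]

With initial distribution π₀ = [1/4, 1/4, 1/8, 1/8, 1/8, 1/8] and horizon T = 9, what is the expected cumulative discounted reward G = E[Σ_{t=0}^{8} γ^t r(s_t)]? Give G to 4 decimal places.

t=0: π = [0.2500, 0.2500, 0.1250, 0.1250, 0.1250, 0.1250], E[r] = 1.1250, γ^t·E[r] = 1.125000, running G = 1.125000
t=1: π = [0.1250, 0.1563, 0.1719, 0.1719, 0.1563, 0.2188], E[r] = 0.4844, γ^t·E[r] = 0.435938, running G = 1.560938
t=2: π = [0.1250, 0.1738, 0.1660, 0.1660, 0.1406, 0.2285], E[r] = 0.6230, γ^t·E[r] = 0.504668, running G = 2.065605
t=3: π = [0.1250, 0.1743, 0.1675, 0.1675, 0.1406, 0.2251], E[r] = 0.6138, γ^t·E[r] = 0.447438, running G = 2.513043
t=4: π = [0.1250, 0.1741, 0.1677, 0.1677, 0.1406, 0.2249], E[r] = 0.6116, γ^t·E[r] = 0.401253, running G = 2.914296
t=5: π = [0.1250, 0.1741, 0.1677, 0.1677, 0.1406, 0.2249], E[r] = 0.6116, γ^t·E[r] = 0.361127, running G = 3.275423
t=6: π = [0.1250, 0.1741, 0.1677, 0.1677, 0.1406, 0.2249], E[r] = 0.6116, γ^t·E[r] = 0.325015, running G = 3.600438
t=7: π = [0.1250, 0.1741, 0.1677, 0.1677, 0.1406, 0.2249], E[r] = 0.6116, γ^t·E[r] = 0.292513, running G = 3.892951
t=8: π = [0.1250, 0.1741, 0.1677, 0.1677, 0.1406, 0.2249], E[r] = 0.6116, γ^t·E[r] = 0.263262, running G = 4.156213

G = 4.1562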